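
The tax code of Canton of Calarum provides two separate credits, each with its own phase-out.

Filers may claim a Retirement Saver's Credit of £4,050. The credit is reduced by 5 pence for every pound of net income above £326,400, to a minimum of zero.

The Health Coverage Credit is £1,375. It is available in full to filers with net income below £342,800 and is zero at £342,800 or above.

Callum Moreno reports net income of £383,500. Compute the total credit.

Retirement Saver's Credit: 5% of the £57,100 excess over £326,400 is £2,855; credit = £4,050 − £2,855 = £1,195.
Health Coverage Credit: £383,500 meets or exceeds the £342,800 cutoff, so the credit is £0.
Total: £1,195 + £0 = £1,195.

£1,195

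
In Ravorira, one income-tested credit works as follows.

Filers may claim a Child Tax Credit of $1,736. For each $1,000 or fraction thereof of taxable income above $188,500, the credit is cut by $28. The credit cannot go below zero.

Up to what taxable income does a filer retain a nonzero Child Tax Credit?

After 61 increments the reduction is 61 × $28 = $1,708, leaving $28; one more increment wipes it out. Increment 61 ends at excess 61 × $1,000 = $61,000, so the highest qualifying income is $188,500 + $61,000 = $249,500.

$249,500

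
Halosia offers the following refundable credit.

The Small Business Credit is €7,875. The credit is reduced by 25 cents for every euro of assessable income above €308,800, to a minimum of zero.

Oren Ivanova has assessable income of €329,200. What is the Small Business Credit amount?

Small Business Credit: 25% of the €20,400 excess over €308,800 is €5,100; credit = €7,875 − €5,100 = €2,775.

€2,775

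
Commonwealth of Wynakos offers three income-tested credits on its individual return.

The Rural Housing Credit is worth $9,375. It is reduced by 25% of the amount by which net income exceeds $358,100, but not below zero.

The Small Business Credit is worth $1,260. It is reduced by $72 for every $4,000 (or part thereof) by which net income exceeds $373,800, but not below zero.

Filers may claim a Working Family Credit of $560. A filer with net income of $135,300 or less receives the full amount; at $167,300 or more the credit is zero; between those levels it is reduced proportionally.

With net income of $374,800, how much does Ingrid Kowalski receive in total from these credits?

$6,388

Rural Housing Credit: 25% of the $16,700 excess over $358,100 is $4,175; credit = $9,375 − $4,175 = $5,200.
Small Business Credit: income exceeds $373,800 by $1,000, which is 1 full-or-partial $4,000 increment; reduction = 1 × $72 = $72, leaving $1,188.
Working Family Credit: $374,800 is at or above $167,300, so the credit is $0.
Total: $5,200 + $1,188 + $0 = $6,388.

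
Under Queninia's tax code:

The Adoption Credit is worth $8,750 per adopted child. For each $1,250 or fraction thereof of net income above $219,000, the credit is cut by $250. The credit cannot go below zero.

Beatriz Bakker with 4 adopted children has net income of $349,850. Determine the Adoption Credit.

Adoption Credit: base = 4 × $8,750 = $35,000. income exceeds $219,000 by $130,850, which is 105 full-or-partial $1,250 increments; reduction = 105 × $250 = $26,250, leaving $8,750.

$8,750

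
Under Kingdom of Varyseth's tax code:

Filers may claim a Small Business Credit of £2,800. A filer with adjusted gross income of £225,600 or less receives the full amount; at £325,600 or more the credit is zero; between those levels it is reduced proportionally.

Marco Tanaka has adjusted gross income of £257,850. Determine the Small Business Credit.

£1,897

Small Business Credit: £257,850 is £32,250 into a £100,000 phase-out range, leaving 67,750/100,000 of the credit: £2,800 × 67,750/100,000 = £1,897.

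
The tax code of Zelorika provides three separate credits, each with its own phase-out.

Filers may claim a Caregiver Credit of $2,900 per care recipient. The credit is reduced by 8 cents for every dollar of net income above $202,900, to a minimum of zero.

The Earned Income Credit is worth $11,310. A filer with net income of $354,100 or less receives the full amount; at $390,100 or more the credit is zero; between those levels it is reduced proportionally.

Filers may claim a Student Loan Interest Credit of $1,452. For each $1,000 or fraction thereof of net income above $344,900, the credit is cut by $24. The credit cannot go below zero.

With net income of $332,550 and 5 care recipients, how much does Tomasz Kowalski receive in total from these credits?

Caregiver Credit: base = 5 × $2,900 = $14,500. 8% of the $129,650 excess over $202,900 is $10,372; credit = $14,500 − $10,372 = $4,128.
Earned Income Credit: $332,550 is at or below the $354,100 threshold, so the full $11,310 applies.
Student Loan Interest Credit: $332,550 is at or below the $344,900 threshold, so the full $1,452 applies.
Total: $4,128 + $11,310 + $1,452 = $16,890.

$16,890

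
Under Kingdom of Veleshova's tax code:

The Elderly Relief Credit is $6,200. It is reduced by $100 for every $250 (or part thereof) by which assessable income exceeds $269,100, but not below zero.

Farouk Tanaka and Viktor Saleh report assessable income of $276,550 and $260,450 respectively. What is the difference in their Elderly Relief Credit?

$3,000

Farouk ($276,550): Elderly Relief Credit: income exceeds $269,100 by $7,450, which is 30 full-or-partial $250 increments; reduction = 30 × $100 = $3,000, leaving $3,200.
Viktor ($260,450): Elderly Relief Credit: $260,450 is at or below the $269,100 threshold, so the full $6,200 applies.
Difference: |$3,200 − $6,200| = $3,000.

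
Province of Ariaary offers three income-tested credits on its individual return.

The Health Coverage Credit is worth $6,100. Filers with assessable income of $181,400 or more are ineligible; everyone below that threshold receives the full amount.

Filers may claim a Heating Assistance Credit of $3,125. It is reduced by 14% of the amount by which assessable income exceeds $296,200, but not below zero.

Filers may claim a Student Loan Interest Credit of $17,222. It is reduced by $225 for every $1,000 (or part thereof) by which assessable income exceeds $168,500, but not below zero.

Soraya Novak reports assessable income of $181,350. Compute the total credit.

Health Coverage Credit: $181,350 is below the $181,400 cutoff, so the full $6,100 applies.
Heating Assistance Credit: $181,350 is at or below the $296,200 threshold, so the full $3,125 applies.
Student Loan Interest Credit: income exceeds $168,500 by $12,850, which is 13 full-or-partial $1,000 increments; reduction = 13 × $225 = $2,925, leaving $14,297.
Total: $6,100 + $3,125 + $14,297 = $23,522.

$23,522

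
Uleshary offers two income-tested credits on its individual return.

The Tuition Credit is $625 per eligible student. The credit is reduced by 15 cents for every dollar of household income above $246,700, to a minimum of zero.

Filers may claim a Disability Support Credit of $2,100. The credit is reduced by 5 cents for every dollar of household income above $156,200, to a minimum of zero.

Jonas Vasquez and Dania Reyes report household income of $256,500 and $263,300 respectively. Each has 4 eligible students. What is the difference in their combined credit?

$1,020

Jonas ($256,500): Tuition Credit: base = 4 × $625 = $2,500. 15% of the $9,800 excess over $246,700 is $1,470; credit = $2,500 − $1,470 = $1,030. Disability Support Credit: 5% of the $100,300 excess over $156,200 is $5,015 ≥ base, so the credit is $0. total $1,030 + $0 = $1,030
Dania ($263,300): Tuition Credit: base = 4 × $625 = $2,500. 15% of the $16,600 excess over $246,700 is $2,490; credit = $2,500 − $2,490 = $10. Disability Support Credit: 5% of the $107,100 excess over $156,200 is $5,355 ≥ base, so the credit is $0. total $10 + $0 = $10
Difference: |$1,030 − $10| = $1,020.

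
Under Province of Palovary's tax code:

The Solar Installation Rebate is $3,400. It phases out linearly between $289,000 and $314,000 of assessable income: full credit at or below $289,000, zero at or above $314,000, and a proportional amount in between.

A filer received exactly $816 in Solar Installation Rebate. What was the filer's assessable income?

$308,000

$816 is 816/3,400 of the full $3,400, so 2,584/3,400 of the $25,000 range has been used: income = $289,000 + $25,000 × 2,584/3,400 = $308,000.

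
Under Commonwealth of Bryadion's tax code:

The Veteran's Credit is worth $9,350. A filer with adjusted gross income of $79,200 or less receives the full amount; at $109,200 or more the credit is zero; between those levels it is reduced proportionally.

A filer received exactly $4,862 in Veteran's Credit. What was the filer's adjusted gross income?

$4,862 is 4,862/9,350 of the full $9,350, so 4,488/9,350 of the $30,000 range has been used: income = $79,200 + $30,000 × 4,488/9,350 = $93,600.

$93,600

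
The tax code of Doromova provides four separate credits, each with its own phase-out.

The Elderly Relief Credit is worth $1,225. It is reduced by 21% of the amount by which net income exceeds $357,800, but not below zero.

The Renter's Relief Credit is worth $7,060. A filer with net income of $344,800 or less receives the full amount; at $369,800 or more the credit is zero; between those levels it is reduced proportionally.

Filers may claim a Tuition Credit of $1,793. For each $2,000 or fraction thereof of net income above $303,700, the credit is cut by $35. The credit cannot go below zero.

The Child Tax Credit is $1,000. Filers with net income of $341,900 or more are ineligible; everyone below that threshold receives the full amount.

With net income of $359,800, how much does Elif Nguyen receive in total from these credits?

$4,407

Elderly Relief Credit: 21% of the $2,000 excess over $357,800 is $420; credit = $1,225 − $420 = $805.
Renter's Relief Credit: $359,800 is $15,000 into a $25,000 phase-out range, leaving 10,000/25,000 of the credit: $7,060 × 10,000/25,000 = $2,824.
Tuition Credit: income exceeds $303,700 by $56,100, which is 29 full-or-partial $2,000 increments; reduction = 29 × $35 = $1,015, leaving $778.
Child Tax Credit: $359,800 meets or exceeds the $341,900 cutoff, so the credit is $0.
Total: $805 + $2,824 + $778 + $0 = $4,407.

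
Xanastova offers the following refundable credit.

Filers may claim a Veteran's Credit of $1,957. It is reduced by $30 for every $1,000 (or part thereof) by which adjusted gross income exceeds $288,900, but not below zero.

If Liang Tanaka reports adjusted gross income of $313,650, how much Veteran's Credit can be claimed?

Veteran's Credit: income exceeds $288,900 by $24,750, which is 25 full-or-partial $1,000 increments; reduction = 25 × $30 = $750, leaving $1,207.

$1,207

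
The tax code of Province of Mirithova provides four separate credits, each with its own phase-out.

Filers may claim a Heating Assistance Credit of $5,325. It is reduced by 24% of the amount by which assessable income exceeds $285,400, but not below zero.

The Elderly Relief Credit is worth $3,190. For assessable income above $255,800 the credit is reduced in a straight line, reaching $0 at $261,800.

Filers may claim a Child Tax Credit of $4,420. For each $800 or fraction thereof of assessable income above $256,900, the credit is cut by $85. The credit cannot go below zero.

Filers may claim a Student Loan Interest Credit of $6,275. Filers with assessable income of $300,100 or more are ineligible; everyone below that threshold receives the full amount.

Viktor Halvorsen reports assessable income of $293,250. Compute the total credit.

$10,226

Heating Assistance Credit: 24% of the $7,850 excess over $285,400 is $1,884; credit = $5,325 − $1,884 = $3,441.
Elderly Relief Credit: $293,250 is at or above $261,800, so the credit is $0.
Child Tax Credit: income exceeds $256,900 by $36,350, which is 46 full-or-partial $800 increments; reduction = 46 × $85 = $3,910, leaving $510.
Student Loan Interest Credit: $293,250 is below the $300,100 cutoff, so the full $6,275 applies.
Total: $3,441 + $0 + $510 + $6,275 = $10,226.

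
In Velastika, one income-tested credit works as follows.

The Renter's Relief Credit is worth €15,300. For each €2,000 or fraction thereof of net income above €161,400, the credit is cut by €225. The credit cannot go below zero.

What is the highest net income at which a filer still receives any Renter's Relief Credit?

After 67 increments the reduction is 67 × €225 = €15,075, leaving €225; one more increment wipes it out. Increment 67 ends at excess 67 × €2,000 = €134,000, so the highest qualifying income is €161,400 + €134,000 = €295,400.

€295,400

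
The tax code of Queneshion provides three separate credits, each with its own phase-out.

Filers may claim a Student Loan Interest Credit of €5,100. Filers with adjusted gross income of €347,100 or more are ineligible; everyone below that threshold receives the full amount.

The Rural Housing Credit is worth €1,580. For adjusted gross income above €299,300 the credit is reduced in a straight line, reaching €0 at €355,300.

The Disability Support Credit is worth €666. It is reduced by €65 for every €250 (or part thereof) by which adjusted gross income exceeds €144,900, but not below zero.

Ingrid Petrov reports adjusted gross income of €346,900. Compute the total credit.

€5,337

Student Loan Interest Credit: €346,900 is below the €347,100 cutoff, so the full €5,100 applies.
Rural Housing Credit: €346,900 is €47,600 into a €56,000 phase-out range, leaving 8,400/56,000 of the credit: €1,580 × 8,400/56,000 = €237.
Disability Support Credit: income exceeds €144,900 by €202,000 → 808 increments × €65 = €52,520 ≥ base, so the credit is €0.
Total: €5,100 + €237 + €0 = €5,337.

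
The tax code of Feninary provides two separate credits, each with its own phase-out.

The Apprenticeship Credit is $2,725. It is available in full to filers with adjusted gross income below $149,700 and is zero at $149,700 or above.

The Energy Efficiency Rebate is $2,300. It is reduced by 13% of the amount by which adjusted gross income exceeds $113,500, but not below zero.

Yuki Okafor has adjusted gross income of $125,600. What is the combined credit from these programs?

Apprenticeship Credit: $125,600 is below the $149,700 cutoff, so the full $2,725 applies.
Energy Efficiency Rebate: 13% of the $12,100 excess over $113,500 is $1,573; credit = $2,300 − $1,573 = $727.
Total: $2,725 + $727 = $3,452.

$3,452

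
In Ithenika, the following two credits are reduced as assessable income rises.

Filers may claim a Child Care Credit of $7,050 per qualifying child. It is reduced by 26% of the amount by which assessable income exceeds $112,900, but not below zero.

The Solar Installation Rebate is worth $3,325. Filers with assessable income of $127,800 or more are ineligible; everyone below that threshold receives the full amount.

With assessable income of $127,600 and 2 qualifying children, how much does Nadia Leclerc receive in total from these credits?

$13,603

Child Care Credit: base = 2 × $7,050 = $14,100. 26% of the $14,700 excess over $112,900 is $3,822; credit = $14,100 − $3,822 = $10,278.
Solar Installation Rebate: $127,600 is below the $127,800 cutoff, so the full $3,325 applies.
Total: $10,278 + $3,325 = $13,603.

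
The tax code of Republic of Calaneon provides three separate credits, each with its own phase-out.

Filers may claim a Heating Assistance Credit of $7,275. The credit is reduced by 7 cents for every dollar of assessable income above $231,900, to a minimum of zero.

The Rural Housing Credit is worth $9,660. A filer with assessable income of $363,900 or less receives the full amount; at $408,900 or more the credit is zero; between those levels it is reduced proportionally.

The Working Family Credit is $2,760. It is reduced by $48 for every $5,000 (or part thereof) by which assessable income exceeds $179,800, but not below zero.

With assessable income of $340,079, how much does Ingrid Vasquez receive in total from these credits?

$10,836

Heating Assistance Credit: 7% of the $108,179 excess over $231,900 is $7,572.53 ≥ base, so the credit is $0.
Rural Housing Credit: $340,079 is at or below the $363,900 threshold, so the full $9,660 applies.
Working Family Credit: income exceeds $179,800 by $160,279, which is 33 full-or-partial $5,000 increments; reduction = 33 × $48 = $1,584, leaving $1,176.
Total: $0 + $9,660 + $1,176 = $10,836.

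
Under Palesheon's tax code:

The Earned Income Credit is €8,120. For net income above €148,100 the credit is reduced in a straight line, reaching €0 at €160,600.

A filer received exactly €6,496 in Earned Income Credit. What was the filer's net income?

€6,496 is 6,496/8,120 of the full €8,120, so 1,624/8,120 of the €12,500 range has been used: income = €148,100 + €12,500 × 1,624/8,120 = €150,600.

€150,600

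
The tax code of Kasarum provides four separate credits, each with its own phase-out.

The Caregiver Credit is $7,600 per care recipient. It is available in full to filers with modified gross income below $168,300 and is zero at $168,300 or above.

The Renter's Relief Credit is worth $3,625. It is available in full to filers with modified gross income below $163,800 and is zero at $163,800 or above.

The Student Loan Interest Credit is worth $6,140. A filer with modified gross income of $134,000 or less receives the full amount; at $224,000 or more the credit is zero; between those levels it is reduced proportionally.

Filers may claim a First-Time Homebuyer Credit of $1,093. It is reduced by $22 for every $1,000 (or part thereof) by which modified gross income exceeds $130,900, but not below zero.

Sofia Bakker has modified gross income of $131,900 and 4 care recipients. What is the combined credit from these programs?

$41,236

Caregiver Credit: base = 4 × $7,600 = $30,400. $131,900 is below the $168,300 cutoff, so the full $30,400 applies.
Renter's Relief Credit: $131,900 is below the $163,800 cutoff, so the full $3,625 applies.
Student Loan Interest Credit: $131,900 is at or below the $134,000 threshold, so the full $6,140 applies.
First-Time Homebuyer Credit: income exceeds $130,900 by $1,000, which is 1 full-or-partial $1,000 increment; reduction = 1 × $22 = $22, leaving $1,071.
Total: $30,400 + $3,625 + $6,140 + $1,071 = $41,236.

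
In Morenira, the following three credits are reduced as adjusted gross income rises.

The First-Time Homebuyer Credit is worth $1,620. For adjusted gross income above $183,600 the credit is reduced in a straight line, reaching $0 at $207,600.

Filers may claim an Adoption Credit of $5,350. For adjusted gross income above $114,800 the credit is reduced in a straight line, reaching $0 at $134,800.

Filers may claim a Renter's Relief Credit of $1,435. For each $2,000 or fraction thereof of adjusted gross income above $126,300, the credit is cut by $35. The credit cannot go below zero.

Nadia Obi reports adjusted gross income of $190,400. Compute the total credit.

First-Time Homebuyer Credit: $190,400 is $6,800 into a $24,000 phase-out range, leaving 17,200/24,000 of the credit: $1,620 × 17,200/24,000 = $1,161.
Adoption Credit: $190,400 is at or above $134,800, so the credit is $0.
Renter's Relief Credit: income exceeds $126,300 by $64,100, which is 33 full-or-partial $2,000 increments; reduction = 33 × $35 = $1,155, leaving $280.
Total: $1,161 + $0 + $280 = $1,441.

$1,441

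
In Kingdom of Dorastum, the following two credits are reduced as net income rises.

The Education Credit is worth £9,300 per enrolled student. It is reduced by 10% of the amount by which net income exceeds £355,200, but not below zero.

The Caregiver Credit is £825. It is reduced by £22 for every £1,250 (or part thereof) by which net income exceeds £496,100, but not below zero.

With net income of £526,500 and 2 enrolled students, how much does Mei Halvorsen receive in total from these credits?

Education Credit: base = 2 × £9,300 = £18,600. 10% of the £171,300 excess over £355,200 is £17,130; credit = £18,600 − £17,130 = £1,470.
Caregiver Credit: income exceeds £496,100 by £30,400, which is 25 full-or-partial £1,250 increments; reduction = 25 × £22 = £550, leaving £275.
Total: £1,470 + £275 = £1,745.

£1,745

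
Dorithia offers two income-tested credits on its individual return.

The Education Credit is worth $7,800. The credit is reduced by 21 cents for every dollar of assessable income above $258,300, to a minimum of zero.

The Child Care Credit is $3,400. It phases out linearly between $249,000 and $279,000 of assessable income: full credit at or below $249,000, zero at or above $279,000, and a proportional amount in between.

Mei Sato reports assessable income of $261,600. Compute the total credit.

Education Credit: 21% of the $3,300 excess over $258,300 is $693; credit = $7,800 − $693 = $7,107.
Child Care Credit: $261,600 is $12,600 into a $30,000 phase-out range, leaving 17,400/30,000 of the credit: $3,400 × 17,400/30,000 = $1,972.
Total: $7,107 + $1,972 = $9,079.

$9,079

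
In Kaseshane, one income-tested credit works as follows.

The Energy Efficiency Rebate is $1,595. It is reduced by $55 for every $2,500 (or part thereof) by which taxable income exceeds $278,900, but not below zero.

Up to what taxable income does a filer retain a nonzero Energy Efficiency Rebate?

$348,900

After 28 increments the reduction is 28 × $55 = $1,540, leaving $55; one more increment wipes it out. Increment 28 ends at excess 28 × $2,500 = $70,000, so the highest qualifying income is $278,900 + $70,000 = $348,900.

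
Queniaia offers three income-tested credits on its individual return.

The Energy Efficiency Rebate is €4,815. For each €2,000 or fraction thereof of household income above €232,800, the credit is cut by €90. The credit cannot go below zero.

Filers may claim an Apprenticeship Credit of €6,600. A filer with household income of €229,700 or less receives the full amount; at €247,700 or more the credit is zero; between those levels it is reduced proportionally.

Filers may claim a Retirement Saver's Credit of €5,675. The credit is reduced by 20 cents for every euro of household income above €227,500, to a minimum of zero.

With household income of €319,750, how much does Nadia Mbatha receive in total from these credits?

€855

Energy Efficiency Rebate: income exceeds €232,800 by €86,950, which is 44 full-or-partial €2,000 increments; reduction = 44 × €90 = €3,960, leaving €855.
Apprenticeship Credit: €319,750 is at or above €247,700, so the credit is €0.
Retirement Saver's Credit: 20% of the €92,250 excess over €227,500 is €18,450 ≥ base, so the credit is €0.
Total: €855 + €0 + €0 = €855.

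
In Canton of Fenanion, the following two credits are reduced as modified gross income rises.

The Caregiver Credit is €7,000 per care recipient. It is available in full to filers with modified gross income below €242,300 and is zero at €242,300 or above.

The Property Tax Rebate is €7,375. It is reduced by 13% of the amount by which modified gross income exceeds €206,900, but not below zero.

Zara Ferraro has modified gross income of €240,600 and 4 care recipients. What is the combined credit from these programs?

Caregiver Credit: base = 4 × €7,000 = €28,000. €240,600 is below the €242,300 cutoff, so the full €28,000 applies.
Property Tax Rebate: 13% of the €33,700 excess over €206,900 is €4,381; credit = €7,375 − €4,381 = €2,994.
Total: €28,000 + €2,994 = €30,994.

€30,994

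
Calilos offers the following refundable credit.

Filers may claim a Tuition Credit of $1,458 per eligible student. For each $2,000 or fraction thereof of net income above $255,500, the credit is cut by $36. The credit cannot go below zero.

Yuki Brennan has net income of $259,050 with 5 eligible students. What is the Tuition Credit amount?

Tuition Credit: base = 5 × $1,458 = $7,290. income exceeds $255,500 by $3,550, which is 2 full-or-partial $2,000 increments; reduction = 2 × $36 = $72, leaving $7,218.

$7,218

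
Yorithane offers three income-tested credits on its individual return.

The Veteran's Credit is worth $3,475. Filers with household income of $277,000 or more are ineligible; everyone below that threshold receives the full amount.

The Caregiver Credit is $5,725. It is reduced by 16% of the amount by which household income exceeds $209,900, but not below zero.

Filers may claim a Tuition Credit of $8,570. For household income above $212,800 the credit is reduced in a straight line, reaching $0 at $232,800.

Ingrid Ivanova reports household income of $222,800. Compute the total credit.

Veteran's Credit: $222,800 is below the $277,000 cutoff, so the full $3,475 applies.
Caregiver Credit: 16% of the $12,900 excess over $209,900 is $2,064; credit = $5,725 − $2,064 = $3,661.
Tuition Credit: $222,800 is $10,000 into a $20,000 phase-out range, leaving 10,000/20,000 of the credit: $8,570 × 10,000/20,000 = $4,285.
Total: $3,475 + $3,661 + $4,285 = $11,421.

$11,421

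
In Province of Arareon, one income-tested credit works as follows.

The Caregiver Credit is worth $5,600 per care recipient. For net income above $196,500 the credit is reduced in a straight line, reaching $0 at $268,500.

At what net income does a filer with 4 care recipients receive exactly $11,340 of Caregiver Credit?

Full credit = 4 × $5,600 = $22,400.
$11,340 is 11,340/22,400 of the full $22,400, so 11,060/22,400 of the $72,000 range has been used: income = $196,500 + $72,000 × 11,060/22,400 = $232,050.

$232,050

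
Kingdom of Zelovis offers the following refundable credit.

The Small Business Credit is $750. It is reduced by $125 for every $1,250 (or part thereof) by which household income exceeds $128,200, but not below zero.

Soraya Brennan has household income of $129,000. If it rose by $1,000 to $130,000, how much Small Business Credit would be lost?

$125

At $129,000 — income exceeds $128,200 by $800, which is 1 full-or-partial $1,250 increment; reduction = 1 × $125 = $125, leaving $625.
At $130,000 — income exceeds $128,200 by $1,800, which is 2 full-or-partial $1,250 increments; reduction = 2 × $125 = $250, leaving $500.
Lost: $625 − $500 = $125.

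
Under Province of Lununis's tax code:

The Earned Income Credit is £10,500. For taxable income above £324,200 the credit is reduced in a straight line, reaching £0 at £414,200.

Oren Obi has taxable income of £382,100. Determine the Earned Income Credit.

£3,745

Earned Income Credit: £382,100 is £57,900 into a £90,000 phase-out range, leaving 32,100/90,000 of the credit: £10,500 × 32,100/90,000 = £3,745.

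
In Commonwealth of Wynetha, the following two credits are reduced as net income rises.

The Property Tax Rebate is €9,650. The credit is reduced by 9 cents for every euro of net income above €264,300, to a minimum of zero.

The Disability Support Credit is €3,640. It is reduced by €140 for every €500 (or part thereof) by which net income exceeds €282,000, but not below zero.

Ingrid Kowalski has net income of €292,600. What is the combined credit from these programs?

Property Tax Rebate: 9% of the €28,300 excess over €264,300 is €2,547; credit = €9,650 − €2,547 = €7,103.
Disability Support Credit: income exceeds €282,000 by €10,600, which is 22 full-or-partial €500 increments; reduction = 22 × €140 = €3,080, leaving €560.
Total: €7,103 + €560 = €7,663.

€7,663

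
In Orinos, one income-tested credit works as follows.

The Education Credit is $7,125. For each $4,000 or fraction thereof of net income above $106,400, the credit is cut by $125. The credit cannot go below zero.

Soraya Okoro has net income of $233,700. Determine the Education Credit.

Education Credit: income exceeds $106,400 by $127,300, which is 32 full-or-partial $4,000 increments; reduction = 32 × $125 = $4,000, leaving $3,125.

$3,125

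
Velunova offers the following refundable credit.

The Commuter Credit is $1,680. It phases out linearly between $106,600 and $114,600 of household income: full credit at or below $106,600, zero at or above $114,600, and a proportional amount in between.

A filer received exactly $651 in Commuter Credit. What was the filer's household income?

$651 is 651/1,680 of the full $1,680, so 1,029/1,680 of the $8,000 range has been used: income = $106,600 + $8,000 × 1,029/1,680 = $111,500.

$111,500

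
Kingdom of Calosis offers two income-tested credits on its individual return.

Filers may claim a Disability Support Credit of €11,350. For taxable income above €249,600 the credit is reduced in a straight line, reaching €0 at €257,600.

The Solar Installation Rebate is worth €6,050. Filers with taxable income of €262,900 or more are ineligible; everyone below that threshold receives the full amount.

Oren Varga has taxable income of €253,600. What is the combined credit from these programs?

€11,725

Disability Support Credit: €253,600 is €4,000 into a €8,000 phase-out range, leaving 4,000/8,000 of the credit: €11,350 × 4,000/8,000 = €5,675.
Solar Installation Rebate: €253,600 is below the €262,900 cutoff, so the full €6,050 applies.
Total: €5,675 + €6,050 = €11,725.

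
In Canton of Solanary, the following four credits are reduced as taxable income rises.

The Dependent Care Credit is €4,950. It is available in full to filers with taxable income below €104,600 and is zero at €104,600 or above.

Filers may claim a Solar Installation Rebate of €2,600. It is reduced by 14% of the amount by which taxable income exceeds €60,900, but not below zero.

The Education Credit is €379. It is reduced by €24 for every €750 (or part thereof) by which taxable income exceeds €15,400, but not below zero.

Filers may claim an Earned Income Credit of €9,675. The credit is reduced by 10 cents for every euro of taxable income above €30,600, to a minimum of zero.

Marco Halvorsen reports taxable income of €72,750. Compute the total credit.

€11,351

Dependent Care Credit: €72,750 is below the €104,600 cutoff, so the full €4,950 applies.
Solar Installation Rebate: 14% of the €11,850 excess over €60,900 is €1,659; credit = €2,600 − €1,659 = €941.
Education Credit: income exceeds €15,400 by €57,350 → 77 increments × €24 = €1,848 ≥ base, so the credit is €0.
Earned Income Credit: 10% of the €42,150 excess over €30,600 is €4,215; credit = €9,675 − €4,215 = €5,460.
Total: €4,950 + €941 + €0 + €5,460 = €11,351.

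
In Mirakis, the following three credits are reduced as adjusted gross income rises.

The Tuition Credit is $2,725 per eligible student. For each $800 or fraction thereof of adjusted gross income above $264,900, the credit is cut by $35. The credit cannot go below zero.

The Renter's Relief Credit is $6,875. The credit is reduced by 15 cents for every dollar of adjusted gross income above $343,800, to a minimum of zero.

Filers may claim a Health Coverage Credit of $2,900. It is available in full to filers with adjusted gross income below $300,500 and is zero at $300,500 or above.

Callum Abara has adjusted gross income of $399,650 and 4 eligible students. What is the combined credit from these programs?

$4,985

Tuition Credit: base = 4 × $2,725 = $10,900. income exceeds $264,900 by $134,750, which is 169 full-or-partial $800 increments; reduction = 169 × $35 = $5,915, leaving $4,985.
Renter's Relief Credit: 15% of the $55,850 excess over $343,800 is $8,377.50 ≥ base, so the credit is $0.
Health Coverage Credit: $399,650 meets or exceeds the $300,500 cutoff, so the credit is $0.
Total: $4,985 + $0 + $0 = $4,985.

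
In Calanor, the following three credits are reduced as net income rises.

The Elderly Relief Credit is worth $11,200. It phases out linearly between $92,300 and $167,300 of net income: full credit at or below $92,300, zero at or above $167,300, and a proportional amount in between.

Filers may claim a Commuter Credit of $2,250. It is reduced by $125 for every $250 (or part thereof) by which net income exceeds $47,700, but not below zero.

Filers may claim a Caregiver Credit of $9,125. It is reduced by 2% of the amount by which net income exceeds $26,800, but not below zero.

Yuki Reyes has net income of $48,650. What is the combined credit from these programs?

Elderly Relief Credit: $48,650 is at or below the $92,300 threshold, so the full $11,200 applies.
Commuter Credit: income exceeds $47,700 by $950, which is 4 full-or-partial $250 increments; reduction = 4 × $125 = $500, leaving $1,750.
Caregiver Credit: 2% of the $21,850 excess over $26,800 is $437; credit = $9,125 − $437 = $8,688.
Total: $11,200 + $1,750 + $8,688 = $21,638.

$21,638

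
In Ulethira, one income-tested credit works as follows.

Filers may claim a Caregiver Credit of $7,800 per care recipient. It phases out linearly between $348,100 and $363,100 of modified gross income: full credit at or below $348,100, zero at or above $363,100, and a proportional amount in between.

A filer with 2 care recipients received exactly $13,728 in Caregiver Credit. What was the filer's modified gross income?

$349,900

Full credit = 2 × $7,800 = $15,600.
$13,728 is 13,728/15,600 of the full $15,600, so 1,872/15,600 of the $15,000 range has been used: income = $348,100 + $15,000 × 1,872/15,600 = $349,900.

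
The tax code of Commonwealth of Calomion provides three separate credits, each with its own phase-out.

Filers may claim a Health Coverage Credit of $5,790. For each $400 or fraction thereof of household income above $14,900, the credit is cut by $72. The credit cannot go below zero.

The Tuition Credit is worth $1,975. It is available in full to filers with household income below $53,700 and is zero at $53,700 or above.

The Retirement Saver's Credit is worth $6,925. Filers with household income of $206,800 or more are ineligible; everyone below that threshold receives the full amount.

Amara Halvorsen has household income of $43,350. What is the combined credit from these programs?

$9,506

Health Coverage Credit: income exceeds $14,900 by $28,450, which is 72 full-or-partial $400 increments; reduction = 72 × $72 = $5,184, leaving $606.
Tuition Credit: $43,350 is below the $53,700 cutoff, so the full $1,975 applies.
Retirement Saver's Credit: $43,350 is below the $206,800 cutoff, so the full $6,925 applies.
Total: $606 + $1,975 + $6,925 = $9,506.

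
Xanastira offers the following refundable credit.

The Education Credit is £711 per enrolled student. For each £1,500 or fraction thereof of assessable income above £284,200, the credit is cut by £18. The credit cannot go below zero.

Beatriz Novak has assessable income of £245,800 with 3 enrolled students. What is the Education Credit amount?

Education Credit: base = 3 × £711 = £2,133. £245,800 is at or below the £284,200 threshold, so the full £2,133 applies.

£2,133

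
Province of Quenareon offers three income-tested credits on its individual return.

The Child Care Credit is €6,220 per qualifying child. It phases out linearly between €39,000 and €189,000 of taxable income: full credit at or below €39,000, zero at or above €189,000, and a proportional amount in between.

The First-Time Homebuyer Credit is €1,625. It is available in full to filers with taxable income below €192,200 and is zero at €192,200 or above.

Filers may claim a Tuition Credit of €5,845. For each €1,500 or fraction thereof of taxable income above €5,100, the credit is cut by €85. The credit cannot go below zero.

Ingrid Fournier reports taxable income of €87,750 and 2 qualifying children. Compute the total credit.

€11,107

Child Care Credit: base = 2 × €6,220 = €12,440. €87,750 is €48,750 into a €150,000 phase-out range, leaving 101,250/150,000 of the credit: €12,440 × 101,250/150,000 = €8,397.
First-Time Homebuyer Credit: €87,750 is below the €192,200 cutoff, so the full €1,625 applies.
Tuition Credit: income exceeds €5,100 by €82,650, which is 56 full-or-partial €1,500 increments; reduction = 56 × €85 = €4,760, leaving €1,085.
Total: €8,397 + €1,625 + €1,085 = €11,107.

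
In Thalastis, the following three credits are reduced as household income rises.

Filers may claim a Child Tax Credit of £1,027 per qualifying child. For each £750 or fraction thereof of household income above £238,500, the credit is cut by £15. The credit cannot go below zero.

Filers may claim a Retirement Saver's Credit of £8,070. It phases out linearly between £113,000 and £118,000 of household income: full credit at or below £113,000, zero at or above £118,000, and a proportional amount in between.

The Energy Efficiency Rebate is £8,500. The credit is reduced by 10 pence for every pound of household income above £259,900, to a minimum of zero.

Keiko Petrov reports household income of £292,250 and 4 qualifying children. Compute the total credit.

£8,293

Child Tax Credit: base = 4 × £1,027 = £4,108. income exceeds £238,500 by £53,750, which is 72 full-or-partial £750 increments; reduction = 72 × £15 = £1,080, leaving £3,028.
Retirement Saver's Credit: £292,250 is at or above £118,000, so the credit is £0.
Energy Efficiency Rebate: 10% of the £32,350 excess over £259,900 is £3,235; credit = £8,500 − £3,235 = £5,265.
Total: £3,028 + £0 + £5,265 = £8,293.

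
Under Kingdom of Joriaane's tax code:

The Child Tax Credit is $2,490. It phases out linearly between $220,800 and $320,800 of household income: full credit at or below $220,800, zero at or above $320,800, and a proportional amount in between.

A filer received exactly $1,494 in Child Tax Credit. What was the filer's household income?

$260,800

$1,494 is 1,494/2,490 of the full $2,490, so 996/2,490 of the $100,000 range has been used: income = $220,800 + $100,000 × 996/2,490 = $260,800.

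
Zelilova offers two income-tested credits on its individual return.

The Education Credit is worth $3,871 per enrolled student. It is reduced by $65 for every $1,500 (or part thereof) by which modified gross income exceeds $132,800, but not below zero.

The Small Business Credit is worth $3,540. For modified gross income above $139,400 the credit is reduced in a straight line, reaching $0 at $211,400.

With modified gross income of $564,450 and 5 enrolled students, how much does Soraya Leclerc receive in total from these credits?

Education Credit: base = 5 × $3,871 = $19,355. income exceeds $132,800 by $431,650, which is 288 full-or-partial $1,500 increments; reduction = 288 × $65 = $18,720, leaving $635.
Small Business Credit: $564,450 is at or above $211,400, so the credit is $0.
Total: $635 + $0 = $635.

$635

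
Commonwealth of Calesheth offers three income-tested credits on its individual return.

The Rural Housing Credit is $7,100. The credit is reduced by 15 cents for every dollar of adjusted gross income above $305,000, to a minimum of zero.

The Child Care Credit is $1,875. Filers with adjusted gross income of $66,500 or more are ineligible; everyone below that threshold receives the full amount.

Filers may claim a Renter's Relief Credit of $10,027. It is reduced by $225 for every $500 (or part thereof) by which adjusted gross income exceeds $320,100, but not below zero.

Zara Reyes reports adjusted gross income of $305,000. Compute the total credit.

Rural Housing Credit: $305,000 is at or below the $305,000 threshold, so the full $7,100 applies.
Child Care Credit: $305,000 meets or exceeds the $66,500 cutoff, so the credit is $0.
Renter's Relief Credit: $305,000 is at or below the $320,100 threshold, so the full $10,027 applies.
Total: $7,100 + $0 + $10,027 = $17,127.

$17,127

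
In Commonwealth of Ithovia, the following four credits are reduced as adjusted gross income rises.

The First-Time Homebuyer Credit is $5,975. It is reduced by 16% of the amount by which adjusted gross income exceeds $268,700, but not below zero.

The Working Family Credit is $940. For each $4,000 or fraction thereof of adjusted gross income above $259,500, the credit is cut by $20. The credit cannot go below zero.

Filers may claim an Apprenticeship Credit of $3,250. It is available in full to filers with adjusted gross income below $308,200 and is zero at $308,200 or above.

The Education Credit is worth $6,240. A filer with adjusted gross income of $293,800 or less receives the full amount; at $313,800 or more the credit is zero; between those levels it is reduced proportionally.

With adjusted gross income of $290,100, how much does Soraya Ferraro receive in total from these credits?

$12,821

First-Time Homebuyer Credit: 16% of the $21,400 excess over $268,700 is $3,424; credit = $5,975 − $3,424 = $2,551.
Working Family Credit: income exceeds $259,500 by $30,600, which is 8 full-or-partial $4,000 increments; reduction = 8 × $20 = $160, leaving $780.
Apprenticeship Credit: $290,100 is below the $308,200 cutoff, so the full $3,250 applies.
Education Credit: $290,100 is at or below the $293,800 threshold, so the full $6,240 applies.
Total: $2,551 + $780 + $3,250 + $6,240 = $12,821.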